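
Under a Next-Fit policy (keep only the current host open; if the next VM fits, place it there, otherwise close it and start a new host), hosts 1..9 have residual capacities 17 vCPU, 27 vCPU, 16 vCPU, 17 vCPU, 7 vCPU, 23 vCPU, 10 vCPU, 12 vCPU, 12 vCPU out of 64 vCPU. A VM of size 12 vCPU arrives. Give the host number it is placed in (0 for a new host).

9

Next-Fit only looks at host 9, which has 12 vCPU free.
12 vCPU fits there.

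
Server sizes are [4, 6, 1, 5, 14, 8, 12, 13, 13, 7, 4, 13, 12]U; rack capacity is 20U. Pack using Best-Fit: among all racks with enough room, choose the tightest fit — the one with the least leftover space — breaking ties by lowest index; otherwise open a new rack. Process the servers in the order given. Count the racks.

rack 1: place 4U, 16U left
rack 1: place 6U, 10U left
rack 1: place 1U, 9U left
rack 1: place 5U, 4U left
rack 2: place 14U, 6U left
rack 3: place 8U, 12U left
rack 3: place 12U, 0U left
rack 4: place 13U, 7U left
rack 5: place 13U, 7U left
rack 4: place 7U, 0U left
rack 1: place 4U, 0U left
rack 6: place 13U, 7U left
rack 7: place 12U, 8U left
Final racks: [4,6,1,5,4] [14] [8,12] [13,7] [13] [13] [12].

7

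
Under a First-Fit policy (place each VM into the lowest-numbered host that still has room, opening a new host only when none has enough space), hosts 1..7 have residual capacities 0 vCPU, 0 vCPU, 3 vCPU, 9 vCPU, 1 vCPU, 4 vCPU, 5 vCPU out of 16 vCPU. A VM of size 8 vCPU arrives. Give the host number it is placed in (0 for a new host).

Hosts with room: host 4 (9 vCPU).
The first with room is host 4.

4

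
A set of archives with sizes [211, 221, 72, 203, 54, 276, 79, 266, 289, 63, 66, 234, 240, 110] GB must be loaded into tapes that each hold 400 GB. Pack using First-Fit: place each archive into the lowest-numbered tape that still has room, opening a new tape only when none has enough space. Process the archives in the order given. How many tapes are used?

tape 1: place 211 GB, 189 GB left
tape 2: place 221 GB, 179 GB left
tape 1: place 72 GB, 117 GB left
tape 3: place 203 GB, 197 GB left
tape 1: place 54 GB, 63 GB left
tape 4: place 276 GB, 124 GB left
tape 2: place 79 GB, 100 GB left
tape 5: place 266 GB, 134 GB left
tape 6: place 289 GB, 111 GB left
tape 1: place 63 GB, 0 GB left
tape 2: place 66 GB, 34 GB left
tape 7: place 234 GB, 166 GB left
tape 8: place 240 GB, 160 GB left
tape 3: place 110 GB, 87 GB left

8 tapes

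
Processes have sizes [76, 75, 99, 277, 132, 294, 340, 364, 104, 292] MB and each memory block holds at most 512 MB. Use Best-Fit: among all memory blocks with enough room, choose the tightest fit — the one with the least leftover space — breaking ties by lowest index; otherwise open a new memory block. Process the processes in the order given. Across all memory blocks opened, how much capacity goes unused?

76 MB → memory block 1 (remaining 436 MB)
75 MB → memory block 1 (remaining 361 MB)
99 MB → memory block 1 (remaining 262 MB)
277 MB → memory block 2 (remaining 235 MB)
132 MB → memory block 2 (remaining 103 MB)
294 MB → memory block 3 (remaining 218 MB)
340 MB → memory block 4 (remaining 172 MB)
364 MB → memory block 5 (remaining 148 MB)
104 MB → memory block 5 (remaining 44 MB)
292 MB → memory block 6 (remaining 220 MB)
6 memory blocks × 512 MB = 3072 MB; used 2053 MB; unused 1019 MB.

1019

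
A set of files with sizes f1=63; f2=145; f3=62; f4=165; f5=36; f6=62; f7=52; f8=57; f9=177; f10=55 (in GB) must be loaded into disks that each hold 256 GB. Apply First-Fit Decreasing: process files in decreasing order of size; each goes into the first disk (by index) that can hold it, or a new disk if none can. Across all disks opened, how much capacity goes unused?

Sorted descending: 177, 165, 145, 63, 62, 62, 57, 55, 52, 36.
Put 177 GB in disk 1; 79 GB remain.
Put 165 GB in disk 2; 91 GB remain.
Put 145 GB in disk 3; 111 GB remain.
Put 63 GB in disk 1; 16 GB remain.
Put 62 GB in disk 2; 29 GB remain.
Put 62 GB in disk 3; 49 GB remain.
Put 57 GB in disk 4; 199 GB remain.
Put 55 GB in disk 4; 144 GB remain.
Put 52 GB in disk 4; 92 GB remain.
Put 36 GB in disk 3; 13 GB remain.
4 disks × 256 GB = 1024 GB; used 874 GB; unused 150 GB.

150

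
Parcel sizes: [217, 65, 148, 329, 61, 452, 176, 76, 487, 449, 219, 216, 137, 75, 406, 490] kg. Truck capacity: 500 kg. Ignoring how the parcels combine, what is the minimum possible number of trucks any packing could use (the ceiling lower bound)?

9

Total size = 217 + 65 + 148 + 329 + 61 + 452 + 176 + 76 + 487 + 449 + 219 + 216 + 137 + 75 + 406 + 490 = 4003 kg.
⌈4003 / 500⌉ = 9.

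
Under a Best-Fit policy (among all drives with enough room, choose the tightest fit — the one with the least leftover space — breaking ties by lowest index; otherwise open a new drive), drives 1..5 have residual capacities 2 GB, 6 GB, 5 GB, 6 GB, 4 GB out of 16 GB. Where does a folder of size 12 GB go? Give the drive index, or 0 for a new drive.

No drive has ≥ 12 GB free, so a new drive is opened.

0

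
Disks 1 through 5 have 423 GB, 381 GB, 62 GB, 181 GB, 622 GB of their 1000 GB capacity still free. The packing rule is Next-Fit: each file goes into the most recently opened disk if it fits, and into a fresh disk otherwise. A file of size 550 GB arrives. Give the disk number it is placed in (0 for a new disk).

Next-Fit only looks at disk 5, which has 622 GB free.
550 GB fits there.

5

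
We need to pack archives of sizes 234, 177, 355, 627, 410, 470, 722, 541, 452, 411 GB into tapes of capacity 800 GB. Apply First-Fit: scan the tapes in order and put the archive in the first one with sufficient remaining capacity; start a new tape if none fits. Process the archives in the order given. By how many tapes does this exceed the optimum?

1

First-Fit: [234,177,355] [627] [410] [470] [722] [541] [452] [411] → 8 tapes.
7 archives exceed 400 GB (half the capacity), and no two of those can share a tape, so at least 7 tapes are needed.
An optimal packing achieves that bound: [722] [627] [541,234] [470,177] [452] [411,355] [410] → 7 tapes.
Excess: 8 − 7 = 1.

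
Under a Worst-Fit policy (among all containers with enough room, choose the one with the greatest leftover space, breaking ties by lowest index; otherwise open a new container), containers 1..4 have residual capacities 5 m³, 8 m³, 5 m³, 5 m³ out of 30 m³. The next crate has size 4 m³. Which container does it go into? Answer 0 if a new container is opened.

2

Containers with room: container 1 (5 m³), container 2 (8 m³), container 3 (5 m³), container 4 (5 m³).
Most room is container 2 with 8 m³ free.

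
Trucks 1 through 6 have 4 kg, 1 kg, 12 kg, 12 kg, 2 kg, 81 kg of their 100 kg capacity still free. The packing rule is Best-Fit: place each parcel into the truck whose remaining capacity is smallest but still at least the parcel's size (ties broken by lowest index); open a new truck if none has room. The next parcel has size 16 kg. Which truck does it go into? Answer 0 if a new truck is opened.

Trucks with room: truck 6 (81 kg).
Tightest fit is truck 6 with 81 kg free.

6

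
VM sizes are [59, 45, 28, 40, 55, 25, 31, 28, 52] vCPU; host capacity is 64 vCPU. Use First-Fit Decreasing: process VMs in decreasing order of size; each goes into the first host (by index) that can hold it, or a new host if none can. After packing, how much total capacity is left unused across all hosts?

Sorted descending: 59, 55, 52, 45, 40, 31, 28, 28, 25.
Put 59 vCPU in host 1; 5 vCPU remain.
Put 55 vCPU in host 2; 9 vCPU remain.
Put 52 vCPU in host 3; 12 vCPU remain.
Put 45 vCPU in host 4; 19 vCPU remain.
Put 40 vCPU in host 5; 24 vCPU remain.
Put 31 vCPU in host 6; 33 vCPU remain.
Put 28 vCPU in host 6; 5 vCPU remain.
Put 28 vCPU in host 7; 36 vCPU remain.
Put 25 vCPU in host 7; 11 vCPU remain.
7 hosts × 64 vCPU = 448 vCPU; used 363 vCPU; unused 85 vCPU.

85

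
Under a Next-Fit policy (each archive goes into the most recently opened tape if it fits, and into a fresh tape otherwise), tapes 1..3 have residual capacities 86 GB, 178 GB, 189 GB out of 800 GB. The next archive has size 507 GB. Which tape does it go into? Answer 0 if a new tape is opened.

Next-Fit only looks at tape 3, which has 189 GB free.
507 GB does not fit, so a new tape is opened.

0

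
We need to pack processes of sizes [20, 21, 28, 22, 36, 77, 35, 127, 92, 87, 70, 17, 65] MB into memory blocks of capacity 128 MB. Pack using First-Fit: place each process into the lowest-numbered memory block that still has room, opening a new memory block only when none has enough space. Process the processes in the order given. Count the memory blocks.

20 MB → memory block 1 (remaining 108 MB)
21 MB → memory block 1 (remaining 87 MB)
28 MB → memory block 1 (remaining 59 MB)
22 MB → memory block 1 (remaining 37 MB)
36 MB → memory block 1 (remaining 1 MB)
77 MB → memory block 2 (remaining 51 MB)
35 MB → memory block 2 (remaining 16 MB)
127 MB → memory block 3 (remaining 1 MB)
92 MB → memory block 4 (remaining 36 MB)
87 MB → memory block 5 (remaining 41 MB)
70 MB → memory block 6 (remaining 58 MB)
17 MB → memory block 4 (remaining 19 MB)
65 MB → memory block 7 (remaining 63 MB)
Final memory blocks: [20,21,28,22,36] [77,35] [127] [92,17] [87] [70] [65].

7 memory blocks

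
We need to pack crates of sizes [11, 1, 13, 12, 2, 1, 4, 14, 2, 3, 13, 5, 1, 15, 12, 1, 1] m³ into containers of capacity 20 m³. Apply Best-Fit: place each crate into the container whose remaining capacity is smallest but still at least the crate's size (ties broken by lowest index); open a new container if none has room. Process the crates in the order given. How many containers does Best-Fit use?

container 1: place 11 m³, 9 m³ left
container 1: place 1 m³, 8 m³ left
container 2: place 13 m³, 7 m³ left
container 3: place 12 m³, 8 m³ left
container 2: place 2 m³, 5 m³ left
container 2: place 1 m³, 4 m³ left
container 2: place 4 m³, 0 m³ left
container 4: place 14 m³, 6 m³ left
container 4: place 2 m³, 4 m³ left
container 4: place 3 m³, 1 m³ left
container 5: place 13 m³, 7 m³ left
container 5: place 5 m³, 2 m³ left
container 4: place 1 m³, 0 m³ left
container 6: place 15 m³, 5 m³ left
container 7: place 12 m³, 8 m³ left
container 5: place 1 m³, 1 m³ left
container 5: place 1 m³, 0 m³ left

7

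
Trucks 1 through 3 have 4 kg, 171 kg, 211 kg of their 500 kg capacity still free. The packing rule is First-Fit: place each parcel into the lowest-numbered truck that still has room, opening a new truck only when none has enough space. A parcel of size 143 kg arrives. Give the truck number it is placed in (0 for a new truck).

Trucks with room: truck 2 (171 kg), truck 3 (211 kg).
The first with room is truck 2.

2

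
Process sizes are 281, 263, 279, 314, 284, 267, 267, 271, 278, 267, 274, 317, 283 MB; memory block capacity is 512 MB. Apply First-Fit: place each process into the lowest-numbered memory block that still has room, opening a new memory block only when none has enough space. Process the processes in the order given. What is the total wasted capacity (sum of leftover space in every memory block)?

memory block 1: place 281 MB, 231 MB left
memory block 2: place 263 MB, 249 MB left
memory block 3: place 279 MB, 233 MB left
memory block 4: place 314 MB, 198 MB left
memory block 5: place 284 MB, 228 MB left
memory block 6: place 267 MB, 245 MB left
memory block 7: place 267 MB, 245 MB left
memory block 8: place 271 MB, 241 MB left
memory block 9: place 278 MB, 234 MB left
memory block 10: place 267 MB, 245 MB left
memory block 11: place 274 MB, 238 MB left
memory block 12: place 317 MB, 195 MB left
memory block 13: place 283 MB, 229 MB left
13 memory blocks × 512 MB = 6656 MB; used 3645 MB; unused 3011 MB.

3011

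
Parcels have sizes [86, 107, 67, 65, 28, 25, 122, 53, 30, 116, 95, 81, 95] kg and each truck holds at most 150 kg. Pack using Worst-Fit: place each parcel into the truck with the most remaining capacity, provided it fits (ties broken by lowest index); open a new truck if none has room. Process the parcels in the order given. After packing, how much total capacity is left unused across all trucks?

truck 1: place 86 kg, 64 kg left
truck 2: place 107 kg, 43 kg left
truck 3: place 67 kg, 83 kg left
truck 3: place 65 kg, 18 kg left
truck 1: place 28 kg, 36 kg left
truck 2: place 25 kg, 18 kg left
truck 4: place 122 kg, 28 kg left
truck 5: place 53 kg, 97 kg left
truck 5: place 30 kg, 67 kg left
truck 6: place 116 kg, 34 kg left
truck 7: place 95 kg, 55 kg left
truck 8: place 81 kg, 69 kg left
truck 9: place 95 kg, 55 kg left
9 trucks × 150 kg = 1350 kg; used 970 kg; unused 380 kg.

380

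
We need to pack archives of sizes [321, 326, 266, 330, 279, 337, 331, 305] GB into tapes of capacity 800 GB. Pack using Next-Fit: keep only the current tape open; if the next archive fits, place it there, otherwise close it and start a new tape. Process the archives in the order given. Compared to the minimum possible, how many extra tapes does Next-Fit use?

0

Next-Fit: [321,326] [266,330] [279,337] [331,305] → 4 tapes.
Total size 2495 GB; any packing needs at least ⌈2495/800⌉ = 4 tapes.
So 4 is already optimal.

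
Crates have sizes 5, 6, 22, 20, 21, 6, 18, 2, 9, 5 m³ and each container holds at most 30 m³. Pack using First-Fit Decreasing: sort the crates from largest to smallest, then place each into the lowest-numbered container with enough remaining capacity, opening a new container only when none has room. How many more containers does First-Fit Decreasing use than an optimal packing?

First-Fit Decreasing: [22,6,2] [21,9] [20,6] [18,5,5] → 4 containers.
Total size 114 m³; any packing needs at least ⌈114/30⌉ = 4 containers.
So 4 is already optimal.

0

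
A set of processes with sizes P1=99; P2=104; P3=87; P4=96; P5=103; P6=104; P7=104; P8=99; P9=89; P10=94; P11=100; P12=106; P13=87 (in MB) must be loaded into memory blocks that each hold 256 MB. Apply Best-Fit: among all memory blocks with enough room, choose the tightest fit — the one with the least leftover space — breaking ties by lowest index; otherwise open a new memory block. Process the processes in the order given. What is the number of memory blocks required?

memory block 1: place P1 (99 MB), 157 MB left
memory block 1: place P2 (104 MB), 53 MB left
memory block 2: place P3 (87 MB), 169 MB left
memory block 2: place P4 (96 MB), 73 MB left
memory block 3: place P5 (103 MB), 153 MB left
memory block 3: place P6 (104 MB), 49 MB left
memory block 4: place P7 (104 MB), 152 MB left
memory block 4: place P8 (99 MB), 53 MB left
memory block 5: place P9 (89 MB), 167 MB left
memory block 5: place P10 (94 MB), 73 MB left
memory block 6: place P11 (100 MB), 156 MB left
memory block 6: place P12 (106 MB), 50 MB left
memory block 7: place P13 (87 MB), 169 MB left
Final memory blocks: [99,104] [87,96] [103,104] [104,99] [89,94] [100,106] [87].

7 memory blocks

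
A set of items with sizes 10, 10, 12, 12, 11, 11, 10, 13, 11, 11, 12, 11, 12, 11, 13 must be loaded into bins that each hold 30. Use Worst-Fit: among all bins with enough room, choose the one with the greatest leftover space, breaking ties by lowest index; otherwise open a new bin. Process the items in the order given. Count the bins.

Put 10 in bin 1; 20 remain.
Put 10 in bin 1; 10 remain.
Put 12 in bin 2; 18 remain.
Put 12 in bin 2; 6 remain.
Put 11 in bin 3; 19 remain.
Put 11 in bin 3; 8 remain.
Put 10 in bin 1; 0 remain.
Put 13 in bin 4; 17 remain.
Put 11 in bin 4; 6 remain.
Put 11 in bin 5; 19 remain.
Put 12 in bin 5; 7 remain.
Put 11 in bin 6; 19 remain.
Put 12 in bin 6; 7 remain.
Put 11 in bin 7; 19 remain.
Put 13 in bin 7; 6 remain.
Final bins: [10,10,10] [12,12] [11,11] [13,11] [11,12] [11,12] [11,13].

7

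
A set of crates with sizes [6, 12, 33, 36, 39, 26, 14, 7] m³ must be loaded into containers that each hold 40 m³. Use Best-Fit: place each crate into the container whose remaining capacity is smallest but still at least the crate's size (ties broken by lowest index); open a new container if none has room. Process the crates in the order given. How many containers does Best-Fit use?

6 m³ → container 1 (remaining 34 m³)
12 m³ → container 1 (remaining 22 m³)
33 m³ → container 2 (remaining 7 m³)
36 m³ → container 3 (remaining 4 m³)
39 m³ → container 4 (remaining 1 m³)
26 m³ → container 5 (remaining 14 m³)
14 m³ → container 5 (remaining 0 m³)
7 m³ → container 2 (remaining 0 m³)
Final containers: [6,12] [33,7] [36] [39] [26,14].

5 containers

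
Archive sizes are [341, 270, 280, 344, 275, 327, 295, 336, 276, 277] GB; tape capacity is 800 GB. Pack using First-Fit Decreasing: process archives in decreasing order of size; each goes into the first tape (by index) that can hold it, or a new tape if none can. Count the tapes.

Sorted descending: 344, 341, 336, 327, 295, 280, 277, 276, 275, 270.
Put 344 GB in tape 1; 456 GB remain.
Put 341 GB in tape 1; 115 GB remain.
Put 336 GB in tape 2; 464 GB remain.
Put 327 GB in tape 2; 137 GB remain.
Put 295 GB in tape 3; 505 GB remain.
Put 280 GB in tape 3; 225 GB remain.
Put 277 GB in tape 4; 523 GB remain.
Put 276 GB in tape 4; 247 GB remain.
Put 275 GB in tape 5; 525 GB remain.
Put 270 GB in tape 5; 255 GB remain.

5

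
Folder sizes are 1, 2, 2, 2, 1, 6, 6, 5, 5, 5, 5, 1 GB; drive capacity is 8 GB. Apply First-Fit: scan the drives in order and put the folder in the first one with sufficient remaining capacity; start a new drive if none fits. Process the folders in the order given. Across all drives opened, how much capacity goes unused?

Put 1 GB in drive 1; 7 GB remain.
Put 2 GB in drive 1; 5 GB remain.
Put 2 GB in drive 1; 3 GB remain.
Put 2 GB in drive 1; 1 GB remain.
Put 1 GB in drive 1; 0 GB remain.
Put 6 GB in drive 2; 2 GB remain.
Put 6 GB in drive 3; 2 GB remain.
Put 5 GB in drive 4; 3 GB remain.
Put 5 GB in drive 5; 3 GB remain.
Put 5 GB in drive 6; 3 GB remain.
Put 5 GB in drive 7; 3 GB remain.
Put 1 GB in drive 2; 1 GB remain.
7 drives × 8 GB = 56 GB; used 41 GB; unused 15 GB.

15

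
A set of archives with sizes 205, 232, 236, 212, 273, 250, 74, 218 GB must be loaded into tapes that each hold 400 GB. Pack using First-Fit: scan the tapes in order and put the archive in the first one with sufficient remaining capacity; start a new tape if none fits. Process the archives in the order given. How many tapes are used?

7

205 GB → tape 1 (remaining 195 GB)
232 GB → tape 2 (remaining 168 GB)
236 GB → tape 3 (remaining 164 GB)
212 GB → tape 4 (remaining 188 GB)
273 GB → tape 5 (remaining 127 GB)
250 GB → tape 6 (remaining 150 GB)
74 GB → tape 1 (remaining 121 GB)
218 GB → tape 7 (remaining 182 GB)
Final tapes: [205,74] [232] [236] [212] [273] [250] [218].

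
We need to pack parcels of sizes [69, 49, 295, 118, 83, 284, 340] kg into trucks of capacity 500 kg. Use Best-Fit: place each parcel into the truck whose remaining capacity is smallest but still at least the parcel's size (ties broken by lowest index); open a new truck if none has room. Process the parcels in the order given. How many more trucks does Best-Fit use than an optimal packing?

0

Best-Fit: [69,49,295,83] [118,284] [340] → 3 trucks.
Total size 1238 kg; any packing needs at least ⌈1238/500⌉ = 3 trucks.
So 3 is already optimal.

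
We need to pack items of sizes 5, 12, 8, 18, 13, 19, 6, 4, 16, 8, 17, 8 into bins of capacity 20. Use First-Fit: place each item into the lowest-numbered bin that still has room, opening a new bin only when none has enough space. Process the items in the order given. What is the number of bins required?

Put 5 in bin 1; 15 remain.
Put 12 in bin 1; 3 remain.
Put 8 in bin 2; 12 remain.
Put 18 in bin 3; 2 remain.
Put 13 in bin 4; 7 remain.
Put 19 in bin 5; 1 remain.
Put 6 in bin 2; 6 remain.
Put 4 in bin 2; 2 remain.
Put 16 in bin 6; 4 remain.
Put 8 in bin 7; 12 remain.
Put 17 in bin 8; 3 remain.
Put 8 in bin 7; 4 remain.

8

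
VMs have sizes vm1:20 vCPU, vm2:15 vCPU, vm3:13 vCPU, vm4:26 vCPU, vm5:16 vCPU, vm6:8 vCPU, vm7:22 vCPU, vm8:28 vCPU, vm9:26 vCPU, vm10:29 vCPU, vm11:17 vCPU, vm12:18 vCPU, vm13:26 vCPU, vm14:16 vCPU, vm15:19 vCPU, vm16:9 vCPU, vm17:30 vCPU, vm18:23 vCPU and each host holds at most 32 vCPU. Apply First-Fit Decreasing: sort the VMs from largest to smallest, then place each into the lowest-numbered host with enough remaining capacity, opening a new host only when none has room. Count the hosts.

13 hosts

Sorted descending: 30, 29, 28, 26, 26, 26, 23, 22, 20, 19, 18, 17, 16, 16, 15, 13, 9, 8.
host 1: place 30 vCPU, 2 vCPU left
host 2: place 29 vCPU, 3 vCPU left
host 3: place 28 vCPU, 4 vCPU left
host 4: place 26 vCPU, 6 vCPU left
host 5: place 26 vCPU, 6 vCPU left
host 6: place 26 vCPU, 6 vCPU left
host 7: place 23 vCPU, 9 vCPU left
host 8: place 22 vCPU, 10 vCPU left
host 9: place 20 vCPU, 12 vCPU left
host 10: place 19 vCPU, 13 vCPU left
host 11: place 18 vCPU, 14 vCPU left
host 12: place 17 vCPU, 15 vCPU left
host 13: place 16 vCPU, 16 vCPU left
host 13: place 16 vCPU, 0 vCPU left
host 12: place 15 vCPU, 0 vCPU left
host 10: place 13 vCPU, 0 vCPU left
host 7: place 9 vCPU, 0 vCPU left
host 8: place 8 vCPU, 2 vCPU left
Final hosts: [30] [29] [28] [26] [26] [26] [23,9] [22,8] [20] [19,13] [18] [17,15] [16,16].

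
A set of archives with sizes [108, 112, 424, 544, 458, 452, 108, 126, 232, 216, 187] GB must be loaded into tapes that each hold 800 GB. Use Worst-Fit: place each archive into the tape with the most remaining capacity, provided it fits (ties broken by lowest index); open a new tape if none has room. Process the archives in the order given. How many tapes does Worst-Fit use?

4

tape 1: place 108 GB, 692 GB left
tape 1: place 112 GB, 580 GB left
tape 1: place 424 GB, 156 GB left
tape 2: place 544 GB, 256 GB left
tape 3: place 458 GB, 342 GB left
tape 4: place 452 GB, 348 GB left
tape 4: place 108 GB, 240 GB left
tape 3: place 126 GB, 216 GB left
tape 2: place 232 GB, 24 GB left
tape 4: place 216 GB, 24 GB left
tape 3: place 187 GB, 29 GB left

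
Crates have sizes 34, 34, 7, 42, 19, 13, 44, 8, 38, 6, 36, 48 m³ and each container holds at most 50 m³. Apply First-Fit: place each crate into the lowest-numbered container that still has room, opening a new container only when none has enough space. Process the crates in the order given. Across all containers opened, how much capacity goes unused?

34 m³ → container 1 (remaining 16 m³)
34 m³ → container 2 (remaining 16 m³)
7 m³ → container 1 (remaining 9 m³)
42 m³ → container 3 (remaining 8 m³)
19 m³ → container 4 (remaining 31 m³)
13 m³ → container 2 (remaining 3 m³)
44 m³ → container 5 (remaining 6 m³)
8 m³ → container 1 (remaining 1 m³)
38 m³ → container 6 (remaining 12 m³)
6 m³ → container 3 (remaining 2 m³)
36 m³ → container 7 (remaining 14 m³)
48 m³ → container 8 (remaining 2 m³)
8 containers × 50 m³ = 400 m³; used 329 m³; unused 71 m³.

71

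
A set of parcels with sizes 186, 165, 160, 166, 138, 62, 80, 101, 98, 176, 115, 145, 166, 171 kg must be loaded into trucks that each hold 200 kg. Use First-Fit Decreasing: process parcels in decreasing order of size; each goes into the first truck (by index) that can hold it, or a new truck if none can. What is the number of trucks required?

Sorted descending: 186, 176, 171, 166, 166, 165, 160, 145, 138, 115, 101, 98, 80, 62.
truck 1: place 186 kg, 14 kg left
truck 2: place 176 kg, 24 kg left
truck 3: place 171 kg, 29 kg left
truck 4: place 166 kg, 34 kg left
truck 5: place 166 kg, 34 kg left
truck 6: place 165 kg, 35 kg left
truck 7: place 160 kg, 40 kg left
truck 8: place 145 kg, 55 kg left
truck 9: place 138 kg, 62 kg left
truck 10: place 115 kg, 85 kg left
truck 11: place 101 kg, 99 kg left
truck 11: place 98 kg, 1 kg left
truck 10: place 80 kg, 5 kg left
truck 9: place 62 kg, 0 kg left

11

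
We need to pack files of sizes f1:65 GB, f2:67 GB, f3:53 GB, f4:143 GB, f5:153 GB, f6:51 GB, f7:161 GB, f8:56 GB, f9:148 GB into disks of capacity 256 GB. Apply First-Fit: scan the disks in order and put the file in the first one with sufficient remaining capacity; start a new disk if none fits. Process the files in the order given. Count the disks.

5

disk 1: place f1 (65 GB), 191 GB left
disk 1: place f2 (67 GB), 124 GB left
disk 1: place f3 (53 GB), 71 GB left
disk 2: place f4 (143 GB), 113 GB left
disk 3: place f5 (153 GB), 103 GB left
disk 1: place f6 (51 GB), 20 GB left
disk 4: place f7 (161 GB), 95 GB left
disk 2: place f8 (56 GB), 57 GB left
disk 5: place f9 (148 GB), 108 GB left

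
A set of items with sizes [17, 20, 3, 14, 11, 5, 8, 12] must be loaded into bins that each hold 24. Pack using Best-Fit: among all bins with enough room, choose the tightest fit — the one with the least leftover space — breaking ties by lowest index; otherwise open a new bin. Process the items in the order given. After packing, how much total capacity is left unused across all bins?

Put 17 in bin 1; 7 remain.
Put 20 in bin 2; 4 remain.
Put 3 in bin 2; 1 remain.
Put 14 in bin 3; 10 remain.
Put 11 in bin 4; 13 remain.
Put 5 in bin 1; 2 remain.
Put 8 in bin 3; 2 remain.
Put 12 in bin 4; 1 remain.
4 bins × 24 = 96; used 90; unused 6.

6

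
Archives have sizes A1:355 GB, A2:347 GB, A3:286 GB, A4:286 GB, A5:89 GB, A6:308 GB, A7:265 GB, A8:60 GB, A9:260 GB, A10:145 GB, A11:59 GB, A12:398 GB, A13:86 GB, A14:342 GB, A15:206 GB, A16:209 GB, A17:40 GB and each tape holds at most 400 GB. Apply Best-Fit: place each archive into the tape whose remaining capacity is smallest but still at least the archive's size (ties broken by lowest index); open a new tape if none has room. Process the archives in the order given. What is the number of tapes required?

Put A1 (355 GB) in tape 1; 45 GB remain.
Put A2 (347 GB) in tape 2; 53 GB remain.
Put A3 (286 GB) in tape 3; 114 GB remain.
Put A4 (286 GB) in tape 4; 114 GB remain.
Put A5 (89 GB) in tape 3; 25 GB remain.
Put A6 (308 GB) in tape 5; 92 GB remain.
Put A7 (265 GB) in tape 6; 135 GB remain.
Put A8 (60 GB) in tape 5; 32 GB remain.
Put A9 (260 GB) in tape 7; 140 GB remain.
Put A10 (145 GB) in tape 8; 255 GB remain.
Put A11 (59 GB) in tape 4; 55 GB remain.
Put A12 (398 GB) in tape 9; 2 GB remain.
Put A13 (86 GB) in tape 6; 49 GB remain.
Put A14 (342 GB) in tape 10; 58 GB remain.
Put A15 (206 GB) in tape 8; 49 GB remain.
Put A16 (209 GB) in tape 11; 191 GB remain.
Put A17 (40 GB) in tape 1; 5 GB remain.

11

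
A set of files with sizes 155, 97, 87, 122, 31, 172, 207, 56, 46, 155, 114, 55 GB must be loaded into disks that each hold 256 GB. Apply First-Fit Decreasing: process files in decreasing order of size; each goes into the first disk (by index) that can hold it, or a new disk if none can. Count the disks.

6 disks

Sorted descending: 207, 172, 155, 155, 122, 114, 97, 87, 56, 55, 46, 31.
Put 207 GB in disk 1; 49 GB remain.
Put 172 GB in disk 2; 84 GB remain.
Put 155 GB in disk 3; 101 GB remain.
Put 155 GB in disk 4; 101 GB remain.
Put 122 GB in disk 5; 134 GB remain.
Put 114 GB in disk 5; 20 GB remain.
Put 97 GB in disk 3; 4 GB remain.
Put 87 GB in disk 4; 14 GB remain.
Put 56 GB in disk 2; 28 GB remain.
Put 55 GB in disk 6; 201 GB remain.
Put 46 GB in disk 1; 3 GB remain.
Put 31 GB in disk 6; 170 GB remain.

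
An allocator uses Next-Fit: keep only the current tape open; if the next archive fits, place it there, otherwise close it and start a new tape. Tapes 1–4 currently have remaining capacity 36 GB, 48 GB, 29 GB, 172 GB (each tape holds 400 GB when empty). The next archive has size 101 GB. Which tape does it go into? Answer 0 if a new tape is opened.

4

Next-Fit only looks at tape 4, which has 172 GB free.
101 GB fits there.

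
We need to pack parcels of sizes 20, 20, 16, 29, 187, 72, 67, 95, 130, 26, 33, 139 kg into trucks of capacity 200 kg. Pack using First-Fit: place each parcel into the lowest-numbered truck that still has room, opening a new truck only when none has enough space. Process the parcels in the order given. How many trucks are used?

5 trucks

truck 1: place 20 kg, 180 kg left
truck 1: place 20 kg, 160 kg left
truck 1: place 16 kg, 144 kg left
truck 1: place 29 kg, 115 kg left
truck 2: place 187 kg, 13 kg left
truck 1: place 72 kg, 43 kg left
truck 3: place 67 kg, 133 kg left
truck 3: place 95 kg, 38 kg left
truck 4: place 130 kg, 70 kg left
truck 1: place 26 kg, 17 kg left
truck 3: place 33 kg, 5 kg left
truck 5: place 139 kg, 61 kg left
Final trucks: [20,20,16,29,72,26] [187] [67,95,33] [130] [139].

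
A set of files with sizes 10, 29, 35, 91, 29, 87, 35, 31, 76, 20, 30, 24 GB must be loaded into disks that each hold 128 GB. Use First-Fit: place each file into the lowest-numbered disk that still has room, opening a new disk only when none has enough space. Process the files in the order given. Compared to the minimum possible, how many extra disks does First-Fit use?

First-Fit: [10,29,35,29,20] [91,35] [87,31] [76,30] [24] → 5 disks.
Total size 497 GB; any packing needs at least ⌈497/128⌉ = 4 disks.
An optimal packing achieves that bound: [91,35] [87,35] [76,31,20] [30,29,29,24,10] → 4 disks.
Excess: 5 − 4 = 1.

1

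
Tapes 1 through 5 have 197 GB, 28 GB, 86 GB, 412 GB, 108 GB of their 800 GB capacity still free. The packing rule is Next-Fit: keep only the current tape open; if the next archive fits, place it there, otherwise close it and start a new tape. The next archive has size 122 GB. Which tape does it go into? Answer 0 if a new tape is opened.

0

Next-Fit only looks at tape 5, which has 108 GB free.
122 GB does not fit, so a new tape is opened.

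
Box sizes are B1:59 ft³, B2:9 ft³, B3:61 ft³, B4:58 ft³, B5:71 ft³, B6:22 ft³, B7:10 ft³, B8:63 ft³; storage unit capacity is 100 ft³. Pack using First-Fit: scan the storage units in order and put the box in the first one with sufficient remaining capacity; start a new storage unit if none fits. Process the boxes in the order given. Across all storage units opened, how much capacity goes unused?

147

storage unit 1: place B1 (59 ft³), 41 ft³ left
storage unit 1: place B2 (9 ft³), 32 ft³ left
storage unit 2: place B3 (61 ft³), 39 ft³ left
storage unit 3: place B4 (58 ft³), 42 ft³ left
storage unit 4: place B5 (71 ft³), 29 ft³ left
storage unit 1: place B6 (22 ft³), 10 ft³ left
storage unit 1: place B7 (10 ft³), 0 ft³ left
storage unit 5: place B8 (63 ft³), 37 ft³ left
5 storage units × 100 ft³ = 500 ft³; used 353 ft³; unused 147 ft³.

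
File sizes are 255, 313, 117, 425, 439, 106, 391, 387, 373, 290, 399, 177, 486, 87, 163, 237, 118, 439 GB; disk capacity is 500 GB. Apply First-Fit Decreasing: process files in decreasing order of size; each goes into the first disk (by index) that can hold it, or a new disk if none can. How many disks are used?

12

Sorted descending: 486, 439, 439, 425, 399, 391, 387, 373, 313, 290, 255, 237, 177, 163, 118, 117, 106, 87.
486 GB → disk 1 (remaining 14 GB)
439 GB → disk 2 (remaining 61 GB)
439 GB → disk 3 (remaining 61 GB)
425 GB → disk 4 (remaining 75 GB)
399 GB → disk 5 (remaining 101 GB)
391 GB → disk 6 (remaining 109 GB)
387 GB → disk 7 (remaining 113 GB)
373 GB → disk 8 (remaining 127 GB)
313 GB → disk 9 (remaining 187 GB)
290 GB → disk 10 (remaining 210 GB)
255 GB → disk 11 (remaining 245 GB)
237 GB → disk 11 (remaining 8 GB)
177 GB → disk 9 (remaining 10 GB)
163 GB → disk 10 (remaining 47 GB)
118 GB → disk 8 (remaining 9 GB)
117 GB → disk 12 (remaining 383 GB)
106 GB → disk 6 (remaining 3 GB)
87 GB → disk 5 (remaining 14 GB)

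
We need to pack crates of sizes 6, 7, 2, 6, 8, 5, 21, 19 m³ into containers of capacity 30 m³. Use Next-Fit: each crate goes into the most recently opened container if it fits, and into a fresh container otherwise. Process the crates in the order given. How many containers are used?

3 containers

6 m³ → container 1 (remaining 24 m³)
7 m³ → container 1 (remaining 17 m³)
2 m³ → container 1 (remaining 15 m³)
6 m³ → container 1 (remaining 9 m³)
8 m³ → container 1 (remaining 1 m³)
5 m³ → container 2 (remaining 25 m³)
21 m³ → container 2 (remaining 4 m³)
19 m³ → container 3 (remaining 11 m³)
Final containers: [6,7,2,6,8] [5,21] [19].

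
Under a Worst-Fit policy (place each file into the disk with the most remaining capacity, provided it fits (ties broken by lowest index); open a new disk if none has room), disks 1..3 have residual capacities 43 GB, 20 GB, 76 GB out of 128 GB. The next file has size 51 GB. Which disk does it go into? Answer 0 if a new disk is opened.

Disks with room: disk 3 (76 GB).
Most room is disk 3 with 76 GB free.

3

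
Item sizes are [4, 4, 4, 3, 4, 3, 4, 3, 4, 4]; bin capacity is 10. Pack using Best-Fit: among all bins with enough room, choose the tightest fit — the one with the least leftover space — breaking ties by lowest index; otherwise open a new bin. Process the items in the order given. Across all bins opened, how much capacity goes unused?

4 → bin 1 (remaining 6)
4 → bin 1 (remaining 2)
4 → bin 2 (remaining 6)
3 → bin 2 (remaining 3)
4 → bin 3 (remaining 6)
3 → bin 2 (remaining 0)
4 → bin 3 (remaining 2)
3 → bin 4 (remaining 7)
4 → bin 4 (remaining 3)
4 → bin 5 (remaining 6)
5 bins × 10 = 50; used 37; unused 13.

13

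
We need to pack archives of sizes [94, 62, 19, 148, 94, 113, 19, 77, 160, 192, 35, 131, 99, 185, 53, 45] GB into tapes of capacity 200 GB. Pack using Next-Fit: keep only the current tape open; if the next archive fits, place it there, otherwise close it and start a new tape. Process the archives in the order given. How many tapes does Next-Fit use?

11

tape 1: place 94 GB, 106 GB left
tape 1: place 62 GB, 44 GB left
tape 1: place 19 GB, 25 GB left
tape 2: place 148 GB, 52 GB left
tape 3: place 94 GB, 106 GB left
tape 4: place 113 GB, 87 GB left
tape 4: place 19 GB, 68 GB left
tape 5: place 77 GB, 123 GB left
tape 6: place 160 GB, 40 GB left
tape 7: place 192 GB, 8 GB left
tape 8: place 35 GB, 165 GB left
tape 8: place 131 GB, 34 GB left
tape 9: place 99 GB, 101 GB left
tape 10: place 185 GB, 15 GB left
tape 11: place 53 GB, 147 GB left
tape 11: place 45 GB, 102 GB left
Final tapes: [94,62,19] [148] [94] [113,19] [77] [160] [192] [35,131] [99] [185] [53,45].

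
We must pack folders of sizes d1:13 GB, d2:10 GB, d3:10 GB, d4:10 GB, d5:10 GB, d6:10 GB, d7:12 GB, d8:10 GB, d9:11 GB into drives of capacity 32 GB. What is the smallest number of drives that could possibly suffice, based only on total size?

Total size = 13 + 10 + 10 + 10 + 10 + 10 + 12 + 10 + 11 = 96 GB.
⌈96 / 32⌉ = 3.

3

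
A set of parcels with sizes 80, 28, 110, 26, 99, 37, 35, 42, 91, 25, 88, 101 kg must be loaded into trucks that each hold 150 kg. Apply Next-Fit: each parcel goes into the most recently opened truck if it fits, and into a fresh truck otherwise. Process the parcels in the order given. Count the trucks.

7

truck 1: place 80 kg, 70 kg left
truck 1: place 28 kg, 42 kg left
truck 2: place 110 kg, 40 kg left
truck 2: place 26 kg, 14 kg left
truck 3: place 99 kg, 51 kg left
truck 3: place 37 kg, 14 kg left
truck 4: place 35 kg, 115 kg left
truck 4: place 42 kg, 73 kg left
truck 5: place 91 kg, 59 kg left
truck 5: place 25 kg, 34 kg left
truck 6: place 88 kg, 62 kg left
truck 7: place 101 kg, 49 kg left
Final trucks: [80,28] [110,26] [99,37] [35,42] [91,25] [88] [101].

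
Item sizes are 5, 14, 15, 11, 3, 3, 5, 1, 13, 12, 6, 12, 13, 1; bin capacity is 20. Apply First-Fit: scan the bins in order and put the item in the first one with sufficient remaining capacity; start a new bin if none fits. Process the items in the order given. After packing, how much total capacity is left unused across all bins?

bin 1: place 5, 15 left
bin 1: place 14, 1 left
bin 2: place 15, 5 left
bin 3: place 11, 9 left
bin 2: place 3, 2 left
bin 3: place 3, 6 left
bin 3: place 5, 1 left
bin 1: place 1, 0 left
bin 4: place 13, 7 left
bin 5: place 12, 8 left
bin 4: place 6, 1 left
bin 6: place 12, 8 left
bin 7: place 13, 7 left
bin 2: place 1, 1 left
7 bins × 20 = 140; used 114; unused 26.

26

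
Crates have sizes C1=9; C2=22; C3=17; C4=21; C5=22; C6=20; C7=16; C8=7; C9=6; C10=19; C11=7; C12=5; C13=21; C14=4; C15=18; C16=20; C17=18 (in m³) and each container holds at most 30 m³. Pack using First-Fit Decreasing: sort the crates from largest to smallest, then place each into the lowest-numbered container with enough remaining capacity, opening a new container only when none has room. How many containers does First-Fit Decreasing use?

11

Sorted descending: 22, 22, 21, 21, 20, 20, 19, 18, 18, 17, 16, 9, 7, 7, 6, 5, 4.
container 1: place 22 m³, 8 m³ left
container 2: place 22 m³, 8 m³ left
container 3: place 21 m³, 9 m³ left
container 4: place 21 m³, 9 m³ left
container 5: place 20 m³, 10 m³ left
container 6: place 20 m³, 10 m³ left
container 7: place 19 m³, 11 m³ left
container 8: place 18 m³, 12 m³ left
container 9: place 18 m³, 12 m³ left
container 10: place 17 m³, 13 m³ left
container 11: place 16 m³, 14 m³ left
container 3: place 9 m³, 0 m³ left
container 1: place 7 m³, 1 m³ left
container 2: place 7 m³, 1 m³ left
container 4: place 6 m³, 3 m³ left
container 5: place 5 m³, 5 m³ left
container 5: place 4 m³, 1 m³ left
Final containers: [22,7] [22,7] [21,9] [21,6] [20,5,4] [20] [19] [18] [18] [17] [16].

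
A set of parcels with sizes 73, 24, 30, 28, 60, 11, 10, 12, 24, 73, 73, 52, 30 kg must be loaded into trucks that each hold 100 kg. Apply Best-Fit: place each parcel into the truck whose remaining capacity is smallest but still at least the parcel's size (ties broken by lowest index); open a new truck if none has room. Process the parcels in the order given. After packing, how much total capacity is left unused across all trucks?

100

73 kg → truck 1 (remaining 27 kg)
24 kg → truck 1 (remaining 3 kg)
30 kg → truck 2 (remaining 70 kg)
28 kg → truck 2 (remaining 42 kg)
60 kg → truck 3 (remaining 40 kg)
11 kg → truck 3 (remaining 29 kg)
10 kg → truck 3 (remaining 19 kg)
12 kg → truck 3 (remaining 7 kg)
24 kg → truck 2 (remaining 18 kg)
73 kg → truck 4 (remaining 27 kg)
73 kg → truck 5 (remaining 27 kg)
52 kg → truck 6 (remaining 48 kg)
30 kg → truck 6 (remaining 18 kg)
6 trucks × 100 kg = 600 kg; used 500 kg; unused 100 kg.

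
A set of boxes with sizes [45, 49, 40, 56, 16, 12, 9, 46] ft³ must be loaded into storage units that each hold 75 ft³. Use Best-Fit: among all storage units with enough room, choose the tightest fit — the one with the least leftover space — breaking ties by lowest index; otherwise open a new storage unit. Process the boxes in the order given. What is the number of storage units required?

Put 45 ft³ in storage unit 1; 30 ft³ remain.
Put 49 ft³ in storage unit 2; 26 ft³ remain.
Put 40 ft³ in storage unit 3; 35 ft³ remain.
Put 56 ft³ in storage unit 4; 19 ft³ remain.
Put 16 ft³ in storage unit 4; 3 ft³ remain.
Put 12 ft³ in storage unit 2; 14 ft³ remain.
Put 9 ft³ in storage unit 2; 5 ft³ remain.
Put 46 ft³ in storage unit 5; 29 ft³ remain.

5 storage units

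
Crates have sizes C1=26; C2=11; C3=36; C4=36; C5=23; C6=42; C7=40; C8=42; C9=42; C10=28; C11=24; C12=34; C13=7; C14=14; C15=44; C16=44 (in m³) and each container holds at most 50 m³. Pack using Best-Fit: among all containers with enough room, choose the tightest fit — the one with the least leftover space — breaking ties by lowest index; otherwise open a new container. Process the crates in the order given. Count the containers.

container 1: place C1 (26 m³), 24 m³ left
container 1: place C2 (11 m³), 13 m³ left
container 2: place C3 (36 m³), 14 m³ left
container 3: place C4 (36 m³), 14 m³ left
container 4: place C5 (23 m³), 27 m³ left
container 5: place C6 (42 m³), 8 m³ left
container 6: place C7 (40 m³), 10 m³ left
container 7: place C8 (42 m³), 8 m³ left
container 8: place C9 (42 m³), 8 m³ left
container 9: place C10 (28 m³), 22 m³ left
container 4: place C11 (24 m³), 3 m³ left
container 10: place C12 (34 m³), 16 m³ left
container 5: place C13 (7 m³), 1 m³ left
container 2: place C14 (14 m³), 0 m³ left
container 11: place C15 (44 m³), 6 m³ left
container 12: place C16 (44 m³), 6 m³ left
Final containers: [26,11] [36,14] [36] [23,24] [42,7] [40] [42] [42] [28] [34] [44] [44].

12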